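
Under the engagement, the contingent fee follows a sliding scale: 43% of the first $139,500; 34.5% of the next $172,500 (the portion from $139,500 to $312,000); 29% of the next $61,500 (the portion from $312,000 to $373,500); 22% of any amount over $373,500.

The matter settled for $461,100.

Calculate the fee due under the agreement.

$156,604.50

First $139,500 at 43% = $59,985.00
Next $172,500 at 34.5% = $59,512.50
Next $61,500 at 29% = $17,835.00
Remaining $87,600 at 22% = $19,272.00
Fee: $59,985.00 + $59,512.50 + $17,835.00 + $19,272.00 = $156,604.50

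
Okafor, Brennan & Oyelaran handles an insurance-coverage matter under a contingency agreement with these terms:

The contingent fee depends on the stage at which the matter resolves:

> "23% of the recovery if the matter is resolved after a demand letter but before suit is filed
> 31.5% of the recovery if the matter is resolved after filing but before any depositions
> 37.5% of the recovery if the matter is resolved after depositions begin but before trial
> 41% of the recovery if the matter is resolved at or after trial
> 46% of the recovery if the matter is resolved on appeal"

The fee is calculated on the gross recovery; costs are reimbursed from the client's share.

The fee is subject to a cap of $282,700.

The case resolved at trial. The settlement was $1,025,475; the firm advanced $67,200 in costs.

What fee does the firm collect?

Fee base is the gross recovery, $1,025,475; costs are reimbursed separately.
The matter resolved at trial, so the 41% rate applies.
$1,025,475 × 41% = $420,444.75
$420,444.75 exceeds the $282,700 cap, so the fee is capped at $282,700.00.

$282,700.00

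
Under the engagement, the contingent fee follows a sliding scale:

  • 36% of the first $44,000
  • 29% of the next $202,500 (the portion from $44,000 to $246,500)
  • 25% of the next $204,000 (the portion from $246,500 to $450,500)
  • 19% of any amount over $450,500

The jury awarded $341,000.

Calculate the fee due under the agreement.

$98,190.00

First $44,000 at 36% = $15,840.00
Next $202,500 at 29% = $58,725.00
Remaining $94,500 at 25% = $23,625.00
Fee: $15,840.00 + $58,725.00 + $23,625.00 = $98,190.00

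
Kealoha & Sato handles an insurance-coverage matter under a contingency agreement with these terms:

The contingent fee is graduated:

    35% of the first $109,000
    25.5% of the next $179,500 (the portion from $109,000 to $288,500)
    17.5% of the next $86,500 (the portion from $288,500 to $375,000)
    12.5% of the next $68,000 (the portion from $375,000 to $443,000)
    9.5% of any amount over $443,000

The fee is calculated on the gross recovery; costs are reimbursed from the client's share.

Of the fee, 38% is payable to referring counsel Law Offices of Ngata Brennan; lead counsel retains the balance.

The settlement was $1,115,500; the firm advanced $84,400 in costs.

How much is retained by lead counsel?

Fee base is the gross recovery, $1,115,500; costs are reimbursed separately.
First $109,000 at 35% = $38,150.00
Next $179,500 at 25.5% = $45,772.50
Next $86,500 at 17.5% = $15,137.50
Next $68,000 at 12.5% = $8,500.00
Remaining $672,500 at 9.5% = $63,887.50
Fee: $38,150.00 + $45,772.50 + $15,137.50 + $8,500.00 + $63,887.50 = $171,447.50
Referral share: 38% of $171,447.50 = $65,150.05; lead counsel retains $171,447.50 − $65,150.05 = $106,297.45.

$106,297.45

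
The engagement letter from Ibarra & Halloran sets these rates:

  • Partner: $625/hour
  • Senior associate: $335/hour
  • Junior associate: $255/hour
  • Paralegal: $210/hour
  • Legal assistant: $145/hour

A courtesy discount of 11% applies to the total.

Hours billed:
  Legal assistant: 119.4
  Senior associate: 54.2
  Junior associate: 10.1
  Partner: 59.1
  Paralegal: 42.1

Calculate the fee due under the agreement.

$74,603.36

Partner: 59.1 × $625 = $36,937.50
Senior associate: 54.2 × $335 = $18,157.00
Junior associate: 10.1 × $255 = $2,575.50
Paralegal: 42.1 × $210 = $8,841.00
Legal assistant: 119.4 × $145 = $17,313.00
Subtotal: $83,824.00
Less 11% discount: −$9,220.64
Total: $83,824.00 − $9,220.64 = $74,603.36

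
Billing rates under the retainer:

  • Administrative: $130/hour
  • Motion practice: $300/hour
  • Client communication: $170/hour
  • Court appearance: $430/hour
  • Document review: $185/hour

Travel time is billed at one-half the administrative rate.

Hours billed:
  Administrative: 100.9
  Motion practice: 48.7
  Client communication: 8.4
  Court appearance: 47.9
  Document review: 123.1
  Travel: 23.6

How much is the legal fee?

$74,059.50

Administrative: 100.9 × $130 = $13,117.00
Motion practice: 48.7 × $300 = $14,610.00
Client communication: 8.4 × $170 = $1,428.00
Court appearance: 47.9 × $430 = $20,597.00
Document review: 123.1 × $185 = $22,773.50
Subtotal: $13,117.00 + $14,610.00 + $1,428.00 + $20,597.00 + $22,773.50 = $72,525.50
Travel: 23.6 × ($130 ÷ 2) = 23.6 × $65.00 = $1,534.00
Total: $72,525.50 + $1,534.00 = $74,059.50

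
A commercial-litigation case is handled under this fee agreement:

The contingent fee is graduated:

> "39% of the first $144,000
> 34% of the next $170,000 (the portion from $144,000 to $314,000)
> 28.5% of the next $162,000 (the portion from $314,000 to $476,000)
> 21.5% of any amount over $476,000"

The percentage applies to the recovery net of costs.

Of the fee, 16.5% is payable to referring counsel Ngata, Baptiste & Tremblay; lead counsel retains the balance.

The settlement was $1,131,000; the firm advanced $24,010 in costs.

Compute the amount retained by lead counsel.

$246,987.03

Fee base (net of costs): $1,131,000 − $24,010 = $1,106,990
First $144,000 at 39% = $56,160.00
Next $170,000 at 34% = $57,800.00
Next $162,000 at 28.5% = $46,170.00
Remaining $630,990 at 21.5% = $135,662.85
Fee: $56,160.00 + $57,800.00 + $46,170.00 + $135,662.85 = $295,792.85
Referral share: 16.5% of $295,792.85 = $48,805.82; lead counsel retains $295,792.85 − $48,805.82 = $246,987.03.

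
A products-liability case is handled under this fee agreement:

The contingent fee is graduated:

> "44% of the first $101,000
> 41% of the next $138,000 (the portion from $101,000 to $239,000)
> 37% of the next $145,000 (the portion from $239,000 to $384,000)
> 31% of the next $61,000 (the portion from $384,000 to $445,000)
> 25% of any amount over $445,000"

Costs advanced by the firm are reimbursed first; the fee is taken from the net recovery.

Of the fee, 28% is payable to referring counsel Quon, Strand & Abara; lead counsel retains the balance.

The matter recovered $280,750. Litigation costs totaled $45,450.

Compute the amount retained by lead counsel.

$71,642.16

Fee base (net of costs): $280,750 − $45,450 = $235,300
First $101,000 at 44% = $44,440.00
Remaining $134,300 at 41% = $55,063.00
Fee: $44,440.00 + $55,063.00 = $99,503.00
Referral share: 28% of $99,503.00 = $27,860.84; lead counsel retains $99,503.00 − $27,860.84 = $71,642.16.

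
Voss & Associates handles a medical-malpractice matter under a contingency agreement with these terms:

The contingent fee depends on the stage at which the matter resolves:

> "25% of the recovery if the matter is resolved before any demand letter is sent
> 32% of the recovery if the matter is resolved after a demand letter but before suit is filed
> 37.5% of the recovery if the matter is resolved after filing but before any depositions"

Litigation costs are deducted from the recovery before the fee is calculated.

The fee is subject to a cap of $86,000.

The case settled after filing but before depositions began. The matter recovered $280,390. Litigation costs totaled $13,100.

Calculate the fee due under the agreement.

Fee base (net of costs): $280,390 − $13,100 = $267,290
The matter settled after filing but before depositions began, so the 37.5% rate applies.
$267,290 × 37.5% = $100,233.75
$100,233.75 exceeds the $86,000 cap, so the fee is capped at $86,000.00.

$86,000.00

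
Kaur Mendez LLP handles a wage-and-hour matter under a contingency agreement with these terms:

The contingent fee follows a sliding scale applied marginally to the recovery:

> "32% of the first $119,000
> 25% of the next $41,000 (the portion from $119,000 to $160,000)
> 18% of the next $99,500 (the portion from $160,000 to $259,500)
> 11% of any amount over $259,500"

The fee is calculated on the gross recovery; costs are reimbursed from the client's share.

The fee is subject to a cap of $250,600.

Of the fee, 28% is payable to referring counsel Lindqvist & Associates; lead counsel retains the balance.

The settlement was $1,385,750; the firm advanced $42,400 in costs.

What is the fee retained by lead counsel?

Fee base is the gross recovery, $1,385,750; costs are reimbursed separately.
First $119,000 at 32% = $38,080.00
Next $41,000 at 25% = $10,250.00
Next $99,500 at 18% = $17,910.00
Remaining $1,126,250 at 11% = $123,887.50
Fee: $38,080.00 + $10,250.00 + $17,910.00 + $123,887.50 = $190,127.50
$190,127.50 is under the $250,600 cap.
Referral share: 28% of $190,127.50 = $53,235.70; lead counsel retains $190,127.50 − $53,235.70 = $136,891.80.

$136,891.80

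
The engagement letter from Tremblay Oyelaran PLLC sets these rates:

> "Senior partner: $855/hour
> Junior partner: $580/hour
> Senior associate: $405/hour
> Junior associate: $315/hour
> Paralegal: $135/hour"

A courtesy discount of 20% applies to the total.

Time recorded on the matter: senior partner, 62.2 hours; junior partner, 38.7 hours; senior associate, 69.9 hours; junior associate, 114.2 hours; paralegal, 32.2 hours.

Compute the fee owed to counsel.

Senior partner: 62.2 × $855 = $53,181.00
Junior partner: 38.7 × $580 = $22,446.00
Senior associate: 69.9 × $405 = $28,309.50
Junior associate: 114.2 × $315 = $35,973.00
Paralegal: 32.2 × $135 = $4,347.00
Subtotal: $144,256.50
Less 20% discount: −$28,851.30
Total: $144,256.50 − $28,851.30 = $115,405.20

$115,405.20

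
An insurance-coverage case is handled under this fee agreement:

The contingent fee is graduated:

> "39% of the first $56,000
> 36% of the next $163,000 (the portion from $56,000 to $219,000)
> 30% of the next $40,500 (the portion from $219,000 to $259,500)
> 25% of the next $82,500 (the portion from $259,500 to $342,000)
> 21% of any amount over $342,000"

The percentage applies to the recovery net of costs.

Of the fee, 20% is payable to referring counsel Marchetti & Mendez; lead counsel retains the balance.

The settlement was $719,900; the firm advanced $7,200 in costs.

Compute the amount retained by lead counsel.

Fee base (net of costs): $719,900 − $7,200 = $712,700
First $56,000 at 39% = $21,840.00
Next $163,000 at 36% = $58,680.00
Next $40,500 at 30% = $12,150.00
Next $82,500 at 25% = $20,625.00
Remaining $370,700 at 21% = $77,847.00
Fee: $21,840.00 + $58,680.00 + $12,150.00 + $20,625.00 + $77,847.00 = $191,142.00
Referral share: 20% of $191,142.00 = $38,228.40; lead counsel retains $191,142.00 − $38,228.40 = $152,913.60.

$152,913.60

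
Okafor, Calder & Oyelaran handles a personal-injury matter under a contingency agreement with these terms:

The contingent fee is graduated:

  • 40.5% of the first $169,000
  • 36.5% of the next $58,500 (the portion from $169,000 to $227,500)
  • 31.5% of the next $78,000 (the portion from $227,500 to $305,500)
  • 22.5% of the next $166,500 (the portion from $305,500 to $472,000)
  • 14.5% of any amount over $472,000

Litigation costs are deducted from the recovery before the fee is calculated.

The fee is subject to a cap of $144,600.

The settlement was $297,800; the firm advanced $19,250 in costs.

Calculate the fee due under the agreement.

Fee base (net of costs): $297,800 − $19,250 = $278,550
First $169,000 at 40.5% = $68,445.00
Next $58,500 at 36.5% = $21,352.50
Remaining $51,050 at 31.5% = $16,080.75
Fee: $68,445.00 + $21,352.50 + $16,080.75 = $105,878.25
$105,878.25 is under the $144,600 cap.

$105,878.25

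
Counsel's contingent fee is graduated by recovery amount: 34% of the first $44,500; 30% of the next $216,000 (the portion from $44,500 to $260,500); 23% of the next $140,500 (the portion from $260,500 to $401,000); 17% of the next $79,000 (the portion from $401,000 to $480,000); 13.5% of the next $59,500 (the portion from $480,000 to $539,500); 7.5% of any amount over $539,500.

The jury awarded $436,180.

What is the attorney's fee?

First $44,500 at 34% = $15,130.00
Next $216,000 at 30% = $64,800.00
Next $140,500 at 23% = $32,315.00
Remaining $35,180 at 17% = $5,980.60
Fee: $15,130.00 + $64,800.00 + $32,315.00 + $5,980.60 = $118,225.60

$118,225.60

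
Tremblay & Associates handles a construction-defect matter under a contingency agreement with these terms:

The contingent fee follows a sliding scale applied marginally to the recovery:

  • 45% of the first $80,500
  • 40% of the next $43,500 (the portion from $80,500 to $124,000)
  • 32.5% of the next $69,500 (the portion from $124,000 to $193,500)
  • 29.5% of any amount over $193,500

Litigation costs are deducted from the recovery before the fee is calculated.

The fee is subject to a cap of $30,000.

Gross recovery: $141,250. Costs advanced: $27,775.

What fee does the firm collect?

$30,000.00

Fee base (net of costs): $141,250 − $27,775 = $113,475
First $80,500 at 45% = $36,225.00
Remaining $32,975 at 40% = $13,190.00
Fee: $36,225.00 + $13,190.00 = $49,415.00
$49,415.00 exceeds the $30,000 cap, so the fee is capped at $30,000.00.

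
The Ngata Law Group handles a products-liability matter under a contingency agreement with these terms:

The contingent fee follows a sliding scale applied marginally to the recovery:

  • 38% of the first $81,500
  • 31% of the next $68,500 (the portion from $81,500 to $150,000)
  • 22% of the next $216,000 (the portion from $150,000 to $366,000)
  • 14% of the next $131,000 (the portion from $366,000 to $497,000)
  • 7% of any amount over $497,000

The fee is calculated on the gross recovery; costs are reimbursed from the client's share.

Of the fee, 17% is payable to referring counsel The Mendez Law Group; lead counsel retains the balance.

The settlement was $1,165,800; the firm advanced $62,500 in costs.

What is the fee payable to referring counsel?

Fee base is the gross recovery, $1,165,800; costs are reimbursed separately.
First $81,500 at 38% = $30,970.00
Next $68,500 at 31% = $21,235.00
Next $216,000 at 22% = $47,520.00
Next $131,000 at 14% = $18,340.00
Remaining $668,800 at 7% = $46,816.00
Fee: $30,970.00 + $21,235.00 + $47,520.00 + $18,340.00 + $46,816.00 = $164,881.00
Referral share: 17% of $164,881.00 = $28,029.77; lead counsel retains $164,881.00 − $28,029.77 = $136,851.23.

$28,029.77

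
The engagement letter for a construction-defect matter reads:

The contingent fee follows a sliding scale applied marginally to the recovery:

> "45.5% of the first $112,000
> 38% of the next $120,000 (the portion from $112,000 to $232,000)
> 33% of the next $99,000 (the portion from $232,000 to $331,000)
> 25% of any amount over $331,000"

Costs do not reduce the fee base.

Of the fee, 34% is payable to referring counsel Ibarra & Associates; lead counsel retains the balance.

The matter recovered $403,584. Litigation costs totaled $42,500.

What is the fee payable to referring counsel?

$50,107.84

Fee base is the gross recovery, $403,584; costs are reimbursed separately.
First $112,000 at 45.5% = $50,960.00
Next $120,000 at 38% = $45,600.00
Next $99,000 at 33% = $32,670.00
Remaining $72,584 at 25% = $18,146.00
Fee: $50,960.00 + $45,600.00 + $32,670.00 + $18,146.00 = $147,376.00
Referral share: 34% of $147,376.00 = $50,107.84; lead counsel retains $147,376.00 − $50,107.84 = $97,268.16.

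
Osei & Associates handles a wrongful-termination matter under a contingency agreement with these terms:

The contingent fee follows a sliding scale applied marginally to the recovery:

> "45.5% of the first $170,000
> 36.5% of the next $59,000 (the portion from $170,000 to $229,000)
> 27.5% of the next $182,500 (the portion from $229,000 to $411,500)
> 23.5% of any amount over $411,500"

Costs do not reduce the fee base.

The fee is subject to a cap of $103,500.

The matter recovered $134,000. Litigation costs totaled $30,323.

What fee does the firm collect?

$60,970.00

Fee base is the gross recovery, $134,000; costs are reimbursed separately.
First $134,000 at 45.5% = $60,970.00
$60,970.00 is under the $103,500 cap.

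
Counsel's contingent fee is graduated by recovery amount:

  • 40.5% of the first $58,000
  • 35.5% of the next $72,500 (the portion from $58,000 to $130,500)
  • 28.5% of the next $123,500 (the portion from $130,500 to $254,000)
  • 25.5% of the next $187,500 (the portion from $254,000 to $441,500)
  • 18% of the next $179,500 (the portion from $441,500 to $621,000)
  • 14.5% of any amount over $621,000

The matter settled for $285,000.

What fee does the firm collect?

$92,330.00

First $58,000 at 40.5% = $23,490.00
Next $72,500 at 35.5% = $25,737.50
Next $123,500 at 28.5% = $35,197.50
Remaining $31,000 at 25.5% = $7,905.00
Fee: $23,490.00 + $25,737.50 + $35,197.50 + $7,905.00 = $92,330.00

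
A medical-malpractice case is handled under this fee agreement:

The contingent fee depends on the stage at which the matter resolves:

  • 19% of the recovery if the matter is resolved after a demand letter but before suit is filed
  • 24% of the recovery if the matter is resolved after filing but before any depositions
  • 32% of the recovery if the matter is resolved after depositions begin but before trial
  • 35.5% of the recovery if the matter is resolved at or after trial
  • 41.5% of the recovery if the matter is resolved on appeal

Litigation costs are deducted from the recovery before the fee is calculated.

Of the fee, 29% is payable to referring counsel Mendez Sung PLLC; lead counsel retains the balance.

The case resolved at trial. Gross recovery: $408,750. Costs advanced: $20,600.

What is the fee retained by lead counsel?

Fee base (net of costs): $408,750 − $20,600 = $388,150
The matter resolved at trial, so the 35.5% rate applies.
$388,150 × 35.5% = $137,793.25
Referral share: 29% of $137,793.25 = $39,960.04; lead counsel retains $137,793.25 − $39,960.04 = $97,833.21.

$97,833.21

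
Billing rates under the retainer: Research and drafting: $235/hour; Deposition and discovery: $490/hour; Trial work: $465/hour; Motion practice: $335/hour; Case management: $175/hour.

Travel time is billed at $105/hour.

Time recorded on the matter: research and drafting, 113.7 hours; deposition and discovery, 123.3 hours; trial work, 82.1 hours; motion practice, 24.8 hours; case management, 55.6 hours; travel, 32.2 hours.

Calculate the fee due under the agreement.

$146,732.00

Research and drafting: 113.7 × $235 = $26,719.50
Deposition and discovery: 123.3 × $490 = $60,417.00
Trial work: 82.1 × $465 = $38,176.50
Motion practice: 24.8 × $335 = $8,308.00
Case management: 55.6 × $175 = $9,730.00
Subtotal: $26,719.50 + $60,417.00 + $38,176.50 + $8,308.00 + $9,730.00 = $143,351.00
Travel: 32.2 × $105 = $3,381.00
Total: $143,351.00 + $3,381.00 = $146,732.00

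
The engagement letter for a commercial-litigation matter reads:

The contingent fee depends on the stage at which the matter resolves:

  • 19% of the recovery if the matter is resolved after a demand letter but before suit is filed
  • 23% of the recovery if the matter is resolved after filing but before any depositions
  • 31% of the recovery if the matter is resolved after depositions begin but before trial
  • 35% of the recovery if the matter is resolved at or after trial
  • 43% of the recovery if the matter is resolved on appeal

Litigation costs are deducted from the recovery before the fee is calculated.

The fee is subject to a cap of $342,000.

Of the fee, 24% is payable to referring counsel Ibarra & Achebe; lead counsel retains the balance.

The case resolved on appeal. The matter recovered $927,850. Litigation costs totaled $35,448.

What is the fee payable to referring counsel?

Fee base (net of costs): $927,850 − $35,448 = $892,402
The matter resolved on appeal, so the 43% rate applies.
$892,402 × 43% = $383,732.86
$383,732.86 exceeds the $342,000 cap, so the fee is capped at $342,000.00.
Referral share: 24% of $342,000.00 = $82,080.00; lead counsel retains $342,000.00 − $82,080.00 = $259,920.00.

$82,080.00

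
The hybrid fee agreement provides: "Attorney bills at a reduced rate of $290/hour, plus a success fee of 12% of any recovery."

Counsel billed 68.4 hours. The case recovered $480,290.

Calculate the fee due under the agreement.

Hourly: 68.4 × $290 = $19,836.00
Success fee: 12% of $480,290 = $57,634.80
Total: $19,836.00 + $57,634.80 = $77,470.80

$77,470.80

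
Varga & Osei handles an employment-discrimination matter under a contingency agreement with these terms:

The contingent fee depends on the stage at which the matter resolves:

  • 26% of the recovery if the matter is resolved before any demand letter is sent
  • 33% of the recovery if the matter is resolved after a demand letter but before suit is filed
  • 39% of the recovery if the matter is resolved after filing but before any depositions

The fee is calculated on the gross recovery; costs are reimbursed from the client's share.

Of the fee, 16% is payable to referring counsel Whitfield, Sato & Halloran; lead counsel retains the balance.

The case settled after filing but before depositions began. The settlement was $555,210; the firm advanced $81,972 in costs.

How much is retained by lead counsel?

$181,886.80

Fee base is the gross recovery, $555,210; costs are reimbursed separately.
The matter settled after filing but before depositions began, so the 39% rate applies.
$555,210 × 39% = $216,531.90
Referral share: 16% of $216,531.90 = $34,645.10; lead counsel retains $216,531.90 − $34,645.10 = $181,886.80.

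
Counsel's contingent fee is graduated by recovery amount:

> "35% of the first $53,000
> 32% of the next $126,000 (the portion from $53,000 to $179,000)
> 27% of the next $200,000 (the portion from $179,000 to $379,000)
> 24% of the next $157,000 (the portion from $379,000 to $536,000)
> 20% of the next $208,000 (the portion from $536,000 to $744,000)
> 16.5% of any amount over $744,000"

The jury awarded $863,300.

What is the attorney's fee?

First $53,000 at 35% = $18,550.00
Next $126,000 at 32% = $40,320.00
Next $200,000 at 27% = $54,000.00
Next $157,000 at 24% = $37,680.00
Next $208,000 at 20% = $41,600.00
Remaining $119,300 at 16.5% = $19,684.50
Fee: $18,550.00 + $40,320.00 + $54,000.00 + $37,680.00 + $41,600.00 + $19,684.50 = $211,834.50

$211,834.50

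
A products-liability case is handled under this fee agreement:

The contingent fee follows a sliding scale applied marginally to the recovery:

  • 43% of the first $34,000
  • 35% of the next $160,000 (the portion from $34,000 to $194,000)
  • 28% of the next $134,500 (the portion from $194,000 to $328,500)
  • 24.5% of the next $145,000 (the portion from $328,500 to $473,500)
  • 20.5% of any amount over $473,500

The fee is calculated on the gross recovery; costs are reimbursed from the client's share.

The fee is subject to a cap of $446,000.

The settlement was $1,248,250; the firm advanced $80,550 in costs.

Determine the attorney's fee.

$302,628.75

Fee base is the gross recovery, $1,248,250; costs are reimbursed separately.
First $34,000 at 43% = $14,620.00
Next $160,000 at 35% = $56,000.00
Next $134,500 at 28% = $37,660.00
Next $145,000 at 24.5% = $35,525.00
Remaining $774,750 at 20.5% = $158,823.75
Fee: $14,620.00 + $56,000.00 + $37,660.00 + $35,525.00 + $158,823.75 = $302,628.75
$302,628.75 is under the $446,000 cap.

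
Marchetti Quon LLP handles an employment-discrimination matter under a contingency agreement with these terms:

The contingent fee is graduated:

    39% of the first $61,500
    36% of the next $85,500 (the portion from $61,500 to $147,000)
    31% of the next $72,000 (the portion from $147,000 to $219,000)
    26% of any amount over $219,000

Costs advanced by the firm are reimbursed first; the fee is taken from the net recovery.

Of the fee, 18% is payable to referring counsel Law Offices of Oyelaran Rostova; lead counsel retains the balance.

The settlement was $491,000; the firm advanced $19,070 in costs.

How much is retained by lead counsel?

Fee base (net of costs): $491,000 − $19,070 = $471,930
First $61,500 at 39% = $23,985.00
Next $85,500 at 36% = $30,780.00
Next $72,000 at 31% = $22,320.00
Remaining $252,930 at 26% = $65,761.80
Fee: $23,985.00 + $30,780.00 + $22,320.00 + $65,761.80 = $142,846.80
Referral share: 18% of $142,846.80 = $25,712.42; lead counsel retains $142,846.80 − $25,712.42 = $117,134.38.

$117,134.38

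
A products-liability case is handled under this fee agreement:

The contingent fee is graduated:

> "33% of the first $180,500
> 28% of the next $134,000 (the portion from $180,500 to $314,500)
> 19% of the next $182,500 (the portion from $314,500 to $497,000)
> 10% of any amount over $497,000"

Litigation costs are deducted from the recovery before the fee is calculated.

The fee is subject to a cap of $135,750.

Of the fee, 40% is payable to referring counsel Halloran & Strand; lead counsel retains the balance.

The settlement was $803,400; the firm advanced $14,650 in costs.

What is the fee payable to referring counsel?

Fee base (net of costs): $803,400 − $14,650 = $788,750
First $180,500 at 33% = $59,565.00
Next $134,000 at 28% = $37,520.00
Next $182,500 at 19% = $34,675.00
Remaining $291,750 at 10% = $29,175.00
Fee: $59,565.00 + $37,520.00 + $34,675.00 + $29,175.00 = $160,935.00
$160,935.00 exceeds the $135,750 cap, so the fee is capped at $135,750.00.
Referral share: 40% of $135,750.00 = $54,300.00; lead counsel retains $135,750.00 − $54,300.00 = $81,450.00.

$54,300.00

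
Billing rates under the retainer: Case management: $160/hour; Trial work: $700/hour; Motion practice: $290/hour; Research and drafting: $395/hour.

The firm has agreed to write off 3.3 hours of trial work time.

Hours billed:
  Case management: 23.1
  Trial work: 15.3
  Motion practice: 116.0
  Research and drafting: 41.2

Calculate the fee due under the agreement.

Case management: 23.1 × $160 = $3,696.00
Trial work: 15.3 × $700 = $10,710.00
Motion practice: 116.0 × $290 = $33,640.00
Research and drafting: 41.2 × $395 = $16,274.00
Subtotal: $64,320.00
Write-off: 3.3 × $700 = $2,310.00
Total: $64,320.00 − $2,310.00 = $62,010.00

$62,010.00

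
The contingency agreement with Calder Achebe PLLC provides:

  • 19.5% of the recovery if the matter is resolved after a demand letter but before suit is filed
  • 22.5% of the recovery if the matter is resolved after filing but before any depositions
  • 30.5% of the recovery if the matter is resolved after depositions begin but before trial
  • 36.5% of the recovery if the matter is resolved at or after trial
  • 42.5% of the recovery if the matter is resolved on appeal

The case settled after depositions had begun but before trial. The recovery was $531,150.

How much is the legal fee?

$162,000.75

The matter settled after depositions had begun but before trial, so the 30.5% rate applies.
$531,150 × 30.5% = $162,000.75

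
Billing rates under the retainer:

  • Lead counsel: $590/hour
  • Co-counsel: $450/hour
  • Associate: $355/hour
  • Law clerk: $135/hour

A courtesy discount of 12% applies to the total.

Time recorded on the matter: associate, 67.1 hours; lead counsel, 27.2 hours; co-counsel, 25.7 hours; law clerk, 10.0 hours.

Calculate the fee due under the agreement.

Lead counsel: 27.2 × $590 = $16,048.00
Co-counsel: 25.7 × $450 = $11,565.00
Associate: 67.1 × $355 = $23,820.50
Law clerk: 10.0 × $135 = $1,350.00
Subtotal: $52,783.50
Less 12% discount: −$6,334.02
Total: $52,783.50 − $6,334.02 = $46,449.48

$46,449.48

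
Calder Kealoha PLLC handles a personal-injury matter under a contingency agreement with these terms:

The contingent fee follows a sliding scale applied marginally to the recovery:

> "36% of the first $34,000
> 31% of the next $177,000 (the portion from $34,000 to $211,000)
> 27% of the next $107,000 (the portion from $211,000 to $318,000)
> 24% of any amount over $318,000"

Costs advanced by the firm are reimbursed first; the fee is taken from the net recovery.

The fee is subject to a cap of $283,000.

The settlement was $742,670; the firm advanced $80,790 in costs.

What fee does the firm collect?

Fee base (net of costs): $742,670 − $80,790 = $661,880
First $34,000 at 36% = $12,240.00
Next $177,000 at 31% = $54,870.00
Next $107,000 at 27% = $28,890.00
Remaining $343,880 at 24% = $82,531.20
Fee: $12,240.00 + $54,870.00 + $28,890.00 + $82,531.20 = $178,531.20
$178,531.20 is under the $283,000 cap.

$178,531.20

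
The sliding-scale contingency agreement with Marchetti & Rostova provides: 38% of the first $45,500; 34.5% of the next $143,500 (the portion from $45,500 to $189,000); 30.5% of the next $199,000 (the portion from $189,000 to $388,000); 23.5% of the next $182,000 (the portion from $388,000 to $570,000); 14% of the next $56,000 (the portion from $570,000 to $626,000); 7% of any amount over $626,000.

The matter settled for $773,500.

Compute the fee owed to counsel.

First $45,500 at 38% = $17,290.00
Next $143,500 at 34.5% = $49,507.50
Next $199,000 at 30.5% = $60,695.00
Next $182,000 at 23.5% = $42,770.00
Next $56,000 at 14% = $7,840.00
Remaining $147,500 at 7% = $10,325.00
Fee: $17,290.00 + $49,507.50 + $60,695.00 + $42,770.00 + $7,840.00 + $10,325.00 = $188,427.50

$188,427.50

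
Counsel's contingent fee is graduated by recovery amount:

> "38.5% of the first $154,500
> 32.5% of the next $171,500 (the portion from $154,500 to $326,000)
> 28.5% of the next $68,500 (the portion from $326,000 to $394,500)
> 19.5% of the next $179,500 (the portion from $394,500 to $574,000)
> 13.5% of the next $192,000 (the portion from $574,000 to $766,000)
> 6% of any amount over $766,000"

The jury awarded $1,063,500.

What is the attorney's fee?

$213,515.00

First $154,500 at 38.5% = $59,482.50
Next $171,500 at 32.5% = $55,737.50
Next $68,500 at 28.5% = $19,522.50
Next $179,500 at 19.5% = $35,002.50
Next $192,000 at 13.5% = $25,920.00
Remaining $297,500 at 6% = $17,850.00
Fee: $59,482.50 + $55,737.50 + $19,522.50 + $35,002.50 + $25,920.00 + $17,850.00 = $213,515.00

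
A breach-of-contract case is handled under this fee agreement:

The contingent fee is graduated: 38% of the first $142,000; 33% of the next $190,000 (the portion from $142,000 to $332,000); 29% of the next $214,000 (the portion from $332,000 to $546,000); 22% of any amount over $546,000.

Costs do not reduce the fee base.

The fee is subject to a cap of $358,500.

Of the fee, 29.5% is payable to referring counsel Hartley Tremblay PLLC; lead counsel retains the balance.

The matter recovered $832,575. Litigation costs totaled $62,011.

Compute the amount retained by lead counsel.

$170,445.38

Fee base is the gross recovery, $832,575; costs are reimbursed separately.
First $142,000 at 38% = $53,960.00
Next $190,000 at 33% = $62,700.00
Next $214,000 at 29% = $62,060.00
Remaining $286,575 at 22% = $63,046.50
Fee: $53,960.00 + $62,700.00 + $62,060.00 + $63,046.50 = $241,766.50
$241,766.50 is under the $358,500 cap.
Referral share: 29.5% of $241,766.50 = $71,321.12; lead counsel retains $241,766.50 − $71,321.12 = $170,445.38.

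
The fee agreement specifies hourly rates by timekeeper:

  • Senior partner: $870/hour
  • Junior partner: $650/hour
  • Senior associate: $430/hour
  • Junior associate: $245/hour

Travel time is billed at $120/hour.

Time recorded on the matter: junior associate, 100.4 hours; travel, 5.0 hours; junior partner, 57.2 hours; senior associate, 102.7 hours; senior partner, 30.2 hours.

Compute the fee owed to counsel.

$132,813.00

Senior partner: 30.2 × $870 = $26,274.00
Junior partner: 57.2 × $650 = $37,180.00
Senior associate: 102.7 × $430 = $44,161.00
Junior associate: 100.4 × $245 = $24,598.00
Subtotal: $26,274.00 + $37,180.00 + $44,161.00 + $24,598.00 = $132,213.00
Travel: 5.0 × $120 = $600.00
Total: $132,213.00 + $600.00 = $132,813.00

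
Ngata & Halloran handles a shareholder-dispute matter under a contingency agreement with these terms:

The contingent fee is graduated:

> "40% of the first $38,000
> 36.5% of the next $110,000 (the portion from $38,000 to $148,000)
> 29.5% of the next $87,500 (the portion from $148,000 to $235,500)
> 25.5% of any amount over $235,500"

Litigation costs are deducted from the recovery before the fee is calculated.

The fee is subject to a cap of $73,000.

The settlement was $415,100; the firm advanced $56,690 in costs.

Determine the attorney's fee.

Fee base (net of costs): $415,100 − $56,690 = $358,410
First $38,000 at 40% = $15,200.00
Next $110,000 at 36.5% = $40,150.00
Next $87,500 at 29.5% = $25,812.50
Remaining $122,910 at 25.5% = $31,342.05
Fee: $15,200.00 + $40,150.00 + $25,812.50 + $31,342.05 = $112,504.55
$112,504.55 exceeds the $73,000 cap, so the fee is capped at $73,000.00.

$73,000.00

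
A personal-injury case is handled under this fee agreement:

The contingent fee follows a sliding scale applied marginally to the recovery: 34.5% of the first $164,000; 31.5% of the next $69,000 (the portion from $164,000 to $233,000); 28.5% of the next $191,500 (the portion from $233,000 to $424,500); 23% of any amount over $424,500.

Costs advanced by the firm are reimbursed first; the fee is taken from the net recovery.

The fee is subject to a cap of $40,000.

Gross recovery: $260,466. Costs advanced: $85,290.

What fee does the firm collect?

$40,000.00

Fee base (net of costs): $260,466 − $85,290 = $175,176
First $164,000 at 34.5% = $56,580.00
Remaining $11,176 at 31.5% = $3,520.44
Fee: $56,580.00 + $3,520.44 = $60,100.44
$60,100.44 exceeds the $40,000 cap, so the fee is capped at $40,000.00.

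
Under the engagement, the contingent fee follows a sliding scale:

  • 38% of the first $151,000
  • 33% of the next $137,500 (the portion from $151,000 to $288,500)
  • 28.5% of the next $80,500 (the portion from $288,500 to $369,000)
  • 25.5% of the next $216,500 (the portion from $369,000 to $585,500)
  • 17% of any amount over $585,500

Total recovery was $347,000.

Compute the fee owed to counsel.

First $151,000 at 38% = $57,380.00
Next $137,500 at 33% = $45,375.00
Remaining $58,500 at 28.5% = $16,672.50
Fee: $57,380.00 + $45,375.00 + $16,672.50 = $119,427.50

$119,427.50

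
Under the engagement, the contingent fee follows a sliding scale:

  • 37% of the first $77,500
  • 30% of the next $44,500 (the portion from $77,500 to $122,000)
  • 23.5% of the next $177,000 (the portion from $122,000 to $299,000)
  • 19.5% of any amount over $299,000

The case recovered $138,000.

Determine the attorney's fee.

First $77,500 at 37% = $28,675.00
Next $44,500 at 30% = $13,350.00
Remaining $16,000 at 23.5% = $3,760.00
Fee: $28,675.00 + $13,350.00 + $3,760.00 = $45,785.00

$45,785.00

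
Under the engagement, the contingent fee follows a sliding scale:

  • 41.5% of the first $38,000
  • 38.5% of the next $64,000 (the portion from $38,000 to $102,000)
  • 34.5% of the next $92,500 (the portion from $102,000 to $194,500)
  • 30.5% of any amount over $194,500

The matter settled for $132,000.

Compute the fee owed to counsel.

$50,760.00

First $38,000 at 41.5% = $15,770.00
Next $64,000 at 38.5% = $24,640.00
Remaining $30,000 at 34.5% = $10,350.00
Fee: $15,770.00 + $24,640.00 + $10,350.00 = $50,760.00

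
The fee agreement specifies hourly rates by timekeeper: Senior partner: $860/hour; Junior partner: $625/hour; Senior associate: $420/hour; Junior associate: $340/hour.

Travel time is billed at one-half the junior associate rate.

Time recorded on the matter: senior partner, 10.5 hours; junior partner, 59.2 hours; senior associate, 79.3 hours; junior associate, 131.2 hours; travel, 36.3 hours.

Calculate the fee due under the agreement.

Senior partner: 10.5 × $860 = $9,030.00
Junior partner: 59.2 × $625 = $37,000.00
Senior associate: 79.3 × $420 = $33,306.00
Junior associate: 131.2 × $340 = $44,608.00
Subtotal: $9,030.00 + $37,000.00 + $33,306.00 + $44,608.00 = $123,944.00
Travel: 36.3 × ($340 ÷ 2) = 36.3 × $170.00 = $6,171.00
Total: $123,944.00 + $6,171.00 = $130,115.00

$130,115.00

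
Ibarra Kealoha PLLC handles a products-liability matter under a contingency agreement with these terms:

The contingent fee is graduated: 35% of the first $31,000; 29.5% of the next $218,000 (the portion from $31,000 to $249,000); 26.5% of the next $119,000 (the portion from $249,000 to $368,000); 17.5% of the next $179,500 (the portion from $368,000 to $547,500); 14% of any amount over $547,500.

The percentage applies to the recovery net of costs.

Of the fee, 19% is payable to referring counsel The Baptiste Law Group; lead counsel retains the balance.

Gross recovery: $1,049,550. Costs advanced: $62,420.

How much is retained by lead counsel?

$161,721.12

Fee base (net of costs): $1,049,550 − $62,420 = $987,130
First $31,000 at 35% = $10,850.00
Next $218,000 at 29.5% = $64,310.00
Next $119,000 at 26.5% = $31,535.00
Next $179,500 at 17.5% = $31,412.50
Remaining $439,630 at 14% = $61,548.20
Fee: $10,850.00 + $64,310.00 + $31,535.00 + $31,412.50 + $61,548.20 = $199,655.70
Referral share: 19% of $199,655.70 = $37,934.58; lead counsel retains $199,655.70 − $37,934.58 = $161,721.12.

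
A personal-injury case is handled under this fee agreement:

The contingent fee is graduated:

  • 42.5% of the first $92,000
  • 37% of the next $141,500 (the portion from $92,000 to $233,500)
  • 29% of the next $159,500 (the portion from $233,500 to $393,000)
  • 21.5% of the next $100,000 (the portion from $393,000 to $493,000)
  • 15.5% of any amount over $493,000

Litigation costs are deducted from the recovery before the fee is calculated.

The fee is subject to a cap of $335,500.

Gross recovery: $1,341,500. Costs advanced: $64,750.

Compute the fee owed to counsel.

Fee base (net of costs): $1,341,500 − $64,750 = $1,276,750
First $92,000 at 42.5% = $39,100.00
Next $141,500 at 37% = $52,355.00
Next $159,500 at 29% = $46,255.00
Next $100,000 at 21.5% = $21,500.00
Remaining $783,750 at 15.5% = $121,481.25
Fee: $39,100.00 + $52,355.00 + $46,255.00 + $21,500.00 + $121,481.25 = $280,691.25
$280,691.25 is under the $335,500 cap.

$280,691.25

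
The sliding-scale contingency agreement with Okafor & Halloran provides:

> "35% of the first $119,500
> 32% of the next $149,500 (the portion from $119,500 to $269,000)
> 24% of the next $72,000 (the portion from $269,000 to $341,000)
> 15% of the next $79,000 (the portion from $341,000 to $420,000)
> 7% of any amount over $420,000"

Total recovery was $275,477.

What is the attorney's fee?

First $119,500 at 35% = $41,825.00
Next $149,500 at 32% = $47,840.00
Remaining $6,477 at 24% = $1,554.48
Fee: $41,825.00 + $47,840.00 + $1,554.48 = $91,219.48

$91,219.48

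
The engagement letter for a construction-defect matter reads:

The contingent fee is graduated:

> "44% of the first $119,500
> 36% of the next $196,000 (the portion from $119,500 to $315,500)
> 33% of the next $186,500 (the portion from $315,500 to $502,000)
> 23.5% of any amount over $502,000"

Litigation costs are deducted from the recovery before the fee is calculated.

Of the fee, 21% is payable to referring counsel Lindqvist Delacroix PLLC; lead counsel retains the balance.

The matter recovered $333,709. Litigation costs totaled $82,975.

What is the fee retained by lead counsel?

$78,861.15

Fee base (net of costs): $333,709 − $82,975 = $250,734
First $119,500 at 44% = $52,580.00
Remaining $131,234 at 36% = $47,244.24
Fee: $52,580.00 + $47,244.24 = $99,824.24
Referral share: 21% of $99,824.24 = $20,963.09; lead counsel retains $99,824.24 − $20,963.09 = $78,861.15.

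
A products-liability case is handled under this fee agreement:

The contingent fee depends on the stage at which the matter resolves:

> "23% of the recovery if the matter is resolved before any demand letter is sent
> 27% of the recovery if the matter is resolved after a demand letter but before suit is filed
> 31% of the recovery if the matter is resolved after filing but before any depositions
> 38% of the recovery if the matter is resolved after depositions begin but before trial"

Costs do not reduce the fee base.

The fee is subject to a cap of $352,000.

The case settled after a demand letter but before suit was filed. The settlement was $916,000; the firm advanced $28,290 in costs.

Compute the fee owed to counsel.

Fee base is the gross recovery, $916,000; costs are reimbursed separately.
The matter settled after a demand letter but before suit was filed, so the 27% rate applies.
$916,000 × 27% = $247,320.00
$247,320.00 is under the $352,000 cap.

$247,320.00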